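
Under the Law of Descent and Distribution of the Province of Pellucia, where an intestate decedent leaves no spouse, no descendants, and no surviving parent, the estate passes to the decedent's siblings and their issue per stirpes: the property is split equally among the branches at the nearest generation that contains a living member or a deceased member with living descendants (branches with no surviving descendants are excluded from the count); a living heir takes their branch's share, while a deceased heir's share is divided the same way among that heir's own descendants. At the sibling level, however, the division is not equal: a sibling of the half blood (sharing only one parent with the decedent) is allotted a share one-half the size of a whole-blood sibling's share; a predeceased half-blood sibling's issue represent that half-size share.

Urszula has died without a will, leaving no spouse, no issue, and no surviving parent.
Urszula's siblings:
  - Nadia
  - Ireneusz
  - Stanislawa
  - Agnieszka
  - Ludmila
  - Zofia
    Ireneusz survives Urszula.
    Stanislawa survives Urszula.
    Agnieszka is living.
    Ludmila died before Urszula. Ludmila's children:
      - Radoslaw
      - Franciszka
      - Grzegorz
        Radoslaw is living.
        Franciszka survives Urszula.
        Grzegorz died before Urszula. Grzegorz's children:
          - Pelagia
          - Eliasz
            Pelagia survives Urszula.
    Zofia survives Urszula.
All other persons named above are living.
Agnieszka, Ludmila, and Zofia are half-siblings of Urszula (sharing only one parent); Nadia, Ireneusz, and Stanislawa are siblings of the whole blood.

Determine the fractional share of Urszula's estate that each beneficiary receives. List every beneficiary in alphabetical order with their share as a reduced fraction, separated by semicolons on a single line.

No spouse, descendants, or parent survives, so the estate passes to Urszula's siblings per stirpes.
Half-blood siblings count for one-half the weight of whole-blood siblings at the initial division.
Dividing 1 in proportion to weights (total weight 9/2): Nadia (weight 1) → 2/9; Ireneusz (weight 1) → 2/9; Stanislawa (weight 1) → 2/9; Agnieszka (weight 1/2) → 1/9; Ludmila (weight 1/2) → 1/9; Zofia (weight 1/2) → 1/9.
Nadia is living and takes 2/9.
Ireneusz is living and takes 2/9.
Stanislawa is living and takes 2/9.
Agnieszka is living and takes 1/9.
Ludmila predeceased; the 1/9 allotted to Ludmila's branch passes to Ludmila's issue by representation.
The 1/9 is divided into 3 equal shares of 1/27 among Radoslaw, Franciszka, Grzegorz.
Radoslaw is living and takes 1/27.
Franciszka is living and takes 1/27.
Grzegorz predeceased; the 1/27 allotted to Grzegorz's branch passes to Grzegorz's issue by representation.
The 1/27 is divided into 2 equal shares of 1/54 among Pelagia, Eliasz.
Pelagia is living and takes 1/54.
Eliasz is living and takes 1/54.
Zofia is living and takes 1/9.

Agnieszka 1/9; Eliasz 1/54; Franciszka 1/27; Ireneusz 2/9; Nadia 2/9; Pelagia 1/54; Radoslaw 1/27; Stanislawa 2/9; Zofia 1/9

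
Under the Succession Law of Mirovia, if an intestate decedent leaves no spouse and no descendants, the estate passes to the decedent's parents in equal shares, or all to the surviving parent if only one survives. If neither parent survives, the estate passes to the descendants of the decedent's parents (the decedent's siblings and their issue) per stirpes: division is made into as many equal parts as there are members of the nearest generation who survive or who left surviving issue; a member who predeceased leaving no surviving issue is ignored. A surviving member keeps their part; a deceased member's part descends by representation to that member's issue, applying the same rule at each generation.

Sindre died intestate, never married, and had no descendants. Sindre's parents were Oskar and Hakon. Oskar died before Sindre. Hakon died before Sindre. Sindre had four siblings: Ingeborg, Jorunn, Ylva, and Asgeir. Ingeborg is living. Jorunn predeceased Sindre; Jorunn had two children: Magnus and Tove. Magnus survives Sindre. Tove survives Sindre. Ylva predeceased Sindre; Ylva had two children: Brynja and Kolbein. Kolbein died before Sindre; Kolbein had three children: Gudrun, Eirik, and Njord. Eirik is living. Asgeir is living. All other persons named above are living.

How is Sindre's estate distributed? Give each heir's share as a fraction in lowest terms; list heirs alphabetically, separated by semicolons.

Neither parent survives and there are no descendants, so the estate passes to Sindre's siblings and their issue per stirpes.
The estate is divided into 4 equal shares of 1/4 among Ingeborg, Jorunn, Ylva, Asgeir.
Ingeborg is living and takes 1/4.
Jorunn predeceased; the 1/4 allotted to Jorunn's branch passes to Jorunn's issue by representation.
The 1/4 is divided into 2 equal shares of 1/8 among Magnus, Tove.
Magnus is living and takes 1/8.
Tove is living and takes 1/8.
Ylva predeceased; the 1/4 allotted to Ylva's branch passes to Ylva's issue by representation.
The 1/4 is divided into 2 equal shares of 1/8 among Brynja, Kolbein.
Brynja is living and takes 1/8.
Kolbein predeceased; the 1/8 allotted to Kolbein's branch passes to Kolbein's issue by representation.
The 1/8 is divided into 3 equal shares of 1/24 among Gudrun, Eirik, Njord.
Gudrun is living and takes 1/24.
Eirik is living and takes 1/24.
Njord is living and takes 1/24.
Asgeir is living and takes 1/4.

Asgeir 1/4; Brynja 1/8; Eirik 1/24; Gudrun 1/24; Ingeborg 1/4; Magnus 1/8; Njord 1/24; Tove 1/8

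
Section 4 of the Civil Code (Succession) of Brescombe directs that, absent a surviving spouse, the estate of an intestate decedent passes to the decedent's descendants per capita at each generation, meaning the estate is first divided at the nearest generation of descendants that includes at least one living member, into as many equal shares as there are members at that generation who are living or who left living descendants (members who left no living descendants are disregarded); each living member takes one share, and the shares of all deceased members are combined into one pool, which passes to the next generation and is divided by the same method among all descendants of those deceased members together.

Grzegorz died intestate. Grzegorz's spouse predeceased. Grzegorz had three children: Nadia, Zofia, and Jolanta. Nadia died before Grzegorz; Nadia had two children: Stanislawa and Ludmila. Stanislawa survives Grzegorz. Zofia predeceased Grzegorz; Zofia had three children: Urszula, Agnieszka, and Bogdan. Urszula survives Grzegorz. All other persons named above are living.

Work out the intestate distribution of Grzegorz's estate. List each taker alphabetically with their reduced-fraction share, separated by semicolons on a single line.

There is no surviving spouse, so the entire estate passes to Grzegorz's descendants per capita at each generation.
At generation 1 (Nadia, Zofia, Jolanta) there are 3 shares of (1)/3 = 1/3 each.
Living: Jolanta — each takes 1/3.
Deceased: Nadia and Zofia. Their combined 2/3 is pooled and carried to generation 2.
At generation 2 (Stanislawa, Ludmila, Urszula, Agnieszka, Bogdan) there are 5 shares of (2/3)/5 = 2/15 each.
Living: Stanislawa, Ludmila, Urszula, Agnieszka, and Bogdan — each takes 2/15.

Agnieszka 2/15; Bogdan 2/15; Jolanta 1/3; Ludmila 2/15; Stanislawa 2/15; Urszula 2/15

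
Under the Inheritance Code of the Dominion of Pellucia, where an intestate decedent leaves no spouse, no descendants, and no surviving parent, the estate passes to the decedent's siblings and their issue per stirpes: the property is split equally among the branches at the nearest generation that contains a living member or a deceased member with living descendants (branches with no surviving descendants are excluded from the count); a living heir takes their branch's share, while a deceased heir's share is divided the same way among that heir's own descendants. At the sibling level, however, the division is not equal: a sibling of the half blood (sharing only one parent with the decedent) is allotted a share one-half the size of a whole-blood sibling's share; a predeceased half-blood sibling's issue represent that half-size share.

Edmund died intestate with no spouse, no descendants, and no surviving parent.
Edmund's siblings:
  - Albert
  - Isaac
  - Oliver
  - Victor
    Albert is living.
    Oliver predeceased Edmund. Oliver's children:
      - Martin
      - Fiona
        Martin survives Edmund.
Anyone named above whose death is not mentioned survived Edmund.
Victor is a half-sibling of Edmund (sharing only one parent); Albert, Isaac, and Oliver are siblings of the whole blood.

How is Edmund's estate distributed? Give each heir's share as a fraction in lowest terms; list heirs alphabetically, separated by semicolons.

No spouse, descendants, or parent survives, so the estate passes to Edmund's siblings per stirpes.
Half-blood siblings count for one-half the weight of whole-blood siblings at the initial division.
Dividing 1 in proportion to weights (total weight 7/2): Albert (weight 1) → 2/7; Isaac (weight 1) → 2/7; Oliver (weight 1) → 2/7; Victor (weight 1/2) → 1/7.
Albert is living and takes 2/7.
Isaac is living and takes 2/7.
Oliver predeceased; the 2/7 allotted to Oliver's branch passes to Oliver's issue by representation.
The 2/7 is divided into 2 equal shares of 1/7 among Martin, Fiona.
Martin is living and takes 1/7.
Fiona is living and takes 1/7.
Victor is living and takes 1/7.

Albert 2/7; Fiona 1/7; Isaac 2/7; Martin 1/7; Victor 1/7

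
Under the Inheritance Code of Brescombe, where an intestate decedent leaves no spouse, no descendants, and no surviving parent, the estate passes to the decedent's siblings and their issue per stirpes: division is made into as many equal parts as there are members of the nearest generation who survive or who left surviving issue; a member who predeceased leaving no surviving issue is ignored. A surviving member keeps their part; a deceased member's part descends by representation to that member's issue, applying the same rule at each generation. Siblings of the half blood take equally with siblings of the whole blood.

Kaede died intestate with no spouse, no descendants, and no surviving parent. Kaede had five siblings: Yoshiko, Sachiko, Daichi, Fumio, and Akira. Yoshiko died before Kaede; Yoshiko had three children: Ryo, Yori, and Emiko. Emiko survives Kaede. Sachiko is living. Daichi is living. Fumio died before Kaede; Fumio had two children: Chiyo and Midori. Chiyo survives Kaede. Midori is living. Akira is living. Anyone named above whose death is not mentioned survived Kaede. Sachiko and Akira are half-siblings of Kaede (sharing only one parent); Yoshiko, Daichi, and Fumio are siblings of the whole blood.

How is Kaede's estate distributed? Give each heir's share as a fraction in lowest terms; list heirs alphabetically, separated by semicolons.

No spouse, descendants, or parent survives, so the estate passes to Kaede's siblings per stirpes.
Half-blood and whole-blood siblings take equally under the stated rule.
The estate is divided into 5 equal shares of 1/5 among Yoshiko, Sachiko, Daichi, Fumio, Akira.
Yoshiko predeceased; the 1/5 allotted to Yoshiko's branch passes to Yoshiko's issue by representation.
The 1/5 is divided into 3 equal shares of 1/15 among Ryo, Yori, Emiko.
Ryo is living and takes 1/15.
Yori is living and takes 1/15.
Emiko is living and takes 1/15.
Sachiko is living and takes 1/5.
Daichi is living and takes 1/5.
Fumio predeceased; the 1/5 allotted to Fumio's branch passes to Fumio's issue by representation.
The 1/5 is divided into 2 equal shares of 1/10 among Chiyo, Midori.
Chiyo is living and takes 1/10.
Midori is living and takes 1/10.
Akira is living and takes 1/5.

Akira 1/5; Chiyo 1/10; Daichi 1/5; Emiko 1/15; Midori 1/10; Ryo 1/15; Sachiko 1/5; Yori 1/15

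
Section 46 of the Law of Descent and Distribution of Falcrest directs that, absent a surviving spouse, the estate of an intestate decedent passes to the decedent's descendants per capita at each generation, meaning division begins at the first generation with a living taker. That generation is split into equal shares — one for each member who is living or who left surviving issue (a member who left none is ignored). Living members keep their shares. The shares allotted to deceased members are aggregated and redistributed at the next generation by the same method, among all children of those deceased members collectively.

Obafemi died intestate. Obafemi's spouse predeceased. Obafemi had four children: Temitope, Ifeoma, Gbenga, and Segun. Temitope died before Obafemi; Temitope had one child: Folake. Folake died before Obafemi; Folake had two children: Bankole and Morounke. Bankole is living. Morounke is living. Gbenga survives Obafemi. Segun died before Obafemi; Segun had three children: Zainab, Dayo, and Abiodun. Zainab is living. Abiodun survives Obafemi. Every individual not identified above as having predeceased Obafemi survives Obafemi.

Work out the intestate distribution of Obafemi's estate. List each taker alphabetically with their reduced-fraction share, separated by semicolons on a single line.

Abiodun 1/8; Bankole 1/16; Dayo 1/8; Gbenga 1/4; Ifeoma 1/4; Morounke 1/16; Zainab 1/8

There is no surviving spouse, so the entire estate passes to Obafemi's descendants per capita at each generation.
At generation 1 (Temitope, Ifeoma, Gbenga, Segun) there are 4 shares of (1)/4 = 1/4 each.
Living: Ifeoma and Gbenga — each takes 1/4.
Deceased: Temitope and Segun. Their combined 1/2 is pooled and carried to generation 2.
At generation 2 (Folake, Zainab, Dayo, Abiodun) there are 4 shares of (1/2)/4 = 1/8 each.
Living: Zainab, Dayo, and Abiodun — each takes 1/8.
Deceased: Folake. That 1/8 share is carried to generation 3.
At generation 3 (Bankole, Morounke) there are 2 shares of (1/8)/2 = 1/16 each.
Living: Bankole and Morounke — each takes 1/16.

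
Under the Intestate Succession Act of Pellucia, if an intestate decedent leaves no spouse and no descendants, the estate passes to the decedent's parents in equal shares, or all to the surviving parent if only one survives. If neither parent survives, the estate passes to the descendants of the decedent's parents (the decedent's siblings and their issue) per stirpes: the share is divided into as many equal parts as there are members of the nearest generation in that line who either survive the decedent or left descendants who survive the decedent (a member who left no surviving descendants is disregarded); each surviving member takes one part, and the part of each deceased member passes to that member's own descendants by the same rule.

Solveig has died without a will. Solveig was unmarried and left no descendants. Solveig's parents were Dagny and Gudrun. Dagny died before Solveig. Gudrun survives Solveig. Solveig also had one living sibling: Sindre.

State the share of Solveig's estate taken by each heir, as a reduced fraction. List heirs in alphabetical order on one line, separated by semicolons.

Gudrun 1

Only one parent, Gudrun, survives, so Gudrun takes the entire estate. The siblings take nothing because a surviving parent has priority.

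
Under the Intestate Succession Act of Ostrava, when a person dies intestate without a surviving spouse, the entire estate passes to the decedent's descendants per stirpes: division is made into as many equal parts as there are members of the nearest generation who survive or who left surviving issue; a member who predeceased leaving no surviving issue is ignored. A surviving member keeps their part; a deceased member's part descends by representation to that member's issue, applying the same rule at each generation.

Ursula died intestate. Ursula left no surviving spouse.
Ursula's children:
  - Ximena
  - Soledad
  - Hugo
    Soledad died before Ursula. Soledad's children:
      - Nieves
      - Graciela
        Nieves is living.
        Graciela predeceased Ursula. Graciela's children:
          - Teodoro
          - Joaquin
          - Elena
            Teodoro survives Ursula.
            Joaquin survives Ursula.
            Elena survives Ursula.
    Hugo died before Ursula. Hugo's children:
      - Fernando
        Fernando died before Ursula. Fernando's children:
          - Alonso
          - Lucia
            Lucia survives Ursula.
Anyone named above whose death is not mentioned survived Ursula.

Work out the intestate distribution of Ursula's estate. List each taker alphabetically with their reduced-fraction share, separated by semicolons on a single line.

There is no surviving spouse, so the entire estate passes to Ursula's descendants per stirpes.
The estate is divided into 3 equal shares of 1/3 among Ximena, Soledad, Hugo.
Ximena is living and takes 1/3.
Soledad predeceased; the 1/3 allotted to Soledad's branch passes to Soledad's issue by representation.
The 1/3 is divided into 2 equal shares of 1/6 among Nieves, Graciela.
Nieves is living and takes 1/6.
Graciela predeceased; the 1/6 allotted to Graciela's branch passes to Graciela's issue by representation.
The 1/6 is divided into 3 equal shares of 1/18 among Teodoro, Joaquin, Elena.
Teodoro is living and takes 1/18.
Joaquin is living and takes 1/18.
Elena is living and takes 1/18.
Hugo predeceased; the 1/3 allotted to Hugo's branch passes to Hugo's issue by representation.
Fernando's line is the sole branch at this level, so the full 1/3 passes to Fernando's issue by representation.
The 1/3 is divided into 2 equal shares of 1/6 among Alonso, Lucia.
Alonso is living and takes 1/6.
Lucia is living and takes 1/6.

Alonso 1/6; Elena 1/18; Joaquin 1/18; Lucia 1/6; Nieves 1/6; Teodoro 1/18; Ximena 1/3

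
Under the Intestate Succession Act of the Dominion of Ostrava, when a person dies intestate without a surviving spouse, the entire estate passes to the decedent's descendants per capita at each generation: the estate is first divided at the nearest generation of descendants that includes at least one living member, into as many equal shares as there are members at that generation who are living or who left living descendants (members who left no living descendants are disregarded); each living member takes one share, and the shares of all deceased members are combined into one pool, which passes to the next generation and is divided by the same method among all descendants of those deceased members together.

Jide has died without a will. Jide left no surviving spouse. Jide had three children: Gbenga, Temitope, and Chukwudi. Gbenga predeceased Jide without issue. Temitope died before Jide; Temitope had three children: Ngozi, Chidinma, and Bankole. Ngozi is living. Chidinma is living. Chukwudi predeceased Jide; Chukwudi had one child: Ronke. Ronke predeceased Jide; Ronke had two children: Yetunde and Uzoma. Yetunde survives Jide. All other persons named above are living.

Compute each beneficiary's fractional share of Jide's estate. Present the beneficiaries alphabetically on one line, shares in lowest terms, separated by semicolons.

Bankole 1/4; Chidinma 1/4; Ngozi 1/4; Uzoma 1/8; Yetunde 1/8

There is no surviving spouse, so the entire estate passes to Jide's descendants per capita at each generation.
No one at generation 1 (Temitope, Chukwudi) is living; moving to the next generation.
At generation 2 (Ngozi, Chidinma, Bankole, Ronke) there are 4 shares of (1)/4 = 1/4 each.
Living: Ngozi, Chidinma, and Bankole — each takes 1/4.
Deceased: Ronke. That 1/4 share is carried to generation 3.
At generation 3 (Yetunde, Uzoma) there are 2 shares of (1/4)/2 = 1/8 each.
Living: Yetunde and Uzoma — each takes 1/8.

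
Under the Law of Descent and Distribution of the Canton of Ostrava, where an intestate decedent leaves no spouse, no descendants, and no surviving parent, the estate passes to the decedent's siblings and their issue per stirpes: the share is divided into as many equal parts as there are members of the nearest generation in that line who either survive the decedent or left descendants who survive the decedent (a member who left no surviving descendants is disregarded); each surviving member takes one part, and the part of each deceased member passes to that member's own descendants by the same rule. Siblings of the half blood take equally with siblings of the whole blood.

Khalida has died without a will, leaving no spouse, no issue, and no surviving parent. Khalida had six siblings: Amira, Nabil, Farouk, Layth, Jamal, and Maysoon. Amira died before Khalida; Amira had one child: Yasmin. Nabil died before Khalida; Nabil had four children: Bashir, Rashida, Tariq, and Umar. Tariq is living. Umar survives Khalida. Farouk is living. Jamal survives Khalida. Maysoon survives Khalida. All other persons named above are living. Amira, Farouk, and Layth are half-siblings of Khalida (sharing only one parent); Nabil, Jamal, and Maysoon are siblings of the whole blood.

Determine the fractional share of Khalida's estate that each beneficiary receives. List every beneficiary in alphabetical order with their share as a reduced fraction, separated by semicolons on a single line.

No spouse, descendants, or parent survives, so the estate passes to Khalida's siblings per stirpes.
Half-blood and whole-blood siblings take equally under the stated rule.
The estate is divided into 6 equal shares of 1/6 among Amira, Nabil, Farouk, Layth, Jamal, Maysoon.
Amira predeceased; the 1/6 allotted to Amira's branch passes to Amira's issue by representation.
Yasmin is the sole taker at this level and receives the full 1/6.
Nabil predeceased; the 1/6 allotted to Nabil's branch passes to Nabil's issue by representation.
The 1/6 is divided into 4 equal shares of 1/24 among Bashir, Rashida, Tariq, Umar.
Bashir is living and takes 1/24.
Rashida is living and takes 1/24.
Tariq is living and takes 1/24.
Umar is living and takes 1/24.
Farouk is living and takes 1/6.
Layth is living and takes 1/6.
Jamal is living and takes 1/6.
Maysoon is living and takes 1/6.

Bashir 1/24; Farouk 1/6; Jamal 1/6; Layth 1/6; Maysoon 1/6; Rashida 1/24; Tariq 1/24; Umar 1/24; Yasmin 1/6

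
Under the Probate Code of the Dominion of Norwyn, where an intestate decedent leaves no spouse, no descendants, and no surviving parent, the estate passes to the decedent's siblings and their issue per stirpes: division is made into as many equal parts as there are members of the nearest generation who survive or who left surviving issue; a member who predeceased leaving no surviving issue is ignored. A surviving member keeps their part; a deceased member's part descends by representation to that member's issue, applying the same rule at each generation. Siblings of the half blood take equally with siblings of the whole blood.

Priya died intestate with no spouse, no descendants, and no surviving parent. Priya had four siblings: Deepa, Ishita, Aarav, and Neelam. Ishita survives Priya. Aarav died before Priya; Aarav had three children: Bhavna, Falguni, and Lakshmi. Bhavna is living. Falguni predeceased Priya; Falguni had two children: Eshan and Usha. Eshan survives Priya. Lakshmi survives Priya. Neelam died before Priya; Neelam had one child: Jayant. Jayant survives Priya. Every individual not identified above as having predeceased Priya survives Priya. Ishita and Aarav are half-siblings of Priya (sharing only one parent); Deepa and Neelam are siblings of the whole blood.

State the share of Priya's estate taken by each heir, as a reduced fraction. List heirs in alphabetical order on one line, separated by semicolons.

Bhavna 1/12; Deepa 1/4; Eshan 1/24; Ishita 1/4; Jayant 1/4; Lakshmi 1/12; Usha 1/24

No spouse, descendants, or parent survives, so the estate passes to Priya's siblings per stirpes.
Half-blood and whole-blood siblings take equally under the stated rule.
The estate is divided into 4 equal shares of 1/4 among Deepa, Ishita, Aarav, Neelam.
Deepa is living and takes 1/4.
Ishita is living and takes 1/4.
Aarav predeceased; the 1/4 allotted to Aarav's branch passes to Aarav's issue by representation.
The 1/4 is divided into 3 equal shares of 1/12 among Bhavna, Falguni, Lakshmi.
Bhavna is living and takes 1/12.
Falguni predeceased; the 1/12 allotted to Falguni's branch passes to Falguni's issue by representation.
The 1/12 is divided into 2 equal shares of 1/24 among Eshan, Usha.
Eshan is living and takes 1/24.
Usha is living and takes 1/24.
Lakshmi is living and takes 1/12.
Neelam predeceased; the 1/4 allotted to Neelam's branch passes to Neelam's issue by representation.
Jayant is the sole taker at this level and receives the full 1/4.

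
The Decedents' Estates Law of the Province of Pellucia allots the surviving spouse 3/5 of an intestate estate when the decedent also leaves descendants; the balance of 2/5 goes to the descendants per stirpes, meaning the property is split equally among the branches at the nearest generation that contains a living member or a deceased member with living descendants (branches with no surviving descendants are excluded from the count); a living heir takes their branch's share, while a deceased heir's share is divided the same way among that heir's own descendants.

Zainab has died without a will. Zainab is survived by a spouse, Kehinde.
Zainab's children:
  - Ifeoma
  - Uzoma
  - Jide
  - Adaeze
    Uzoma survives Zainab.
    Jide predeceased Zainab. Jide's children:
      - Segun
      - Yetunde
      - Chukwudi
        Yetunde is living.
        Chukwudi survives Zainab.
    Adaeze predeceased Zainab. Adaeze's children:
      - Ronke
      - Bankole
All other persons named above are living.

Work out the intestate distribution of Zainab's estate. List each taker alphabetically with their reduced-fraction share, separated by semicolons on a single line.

Kehinde, as surviving spouse, takes 3/5.
The remaining 2/5 passes to Zainab's descendants per stirpes.
The 2/5 is divided into 4 equal shares of 1/10 among Ifeoma, Uzoma, Jide, Adaeze.
Ifeoma is living and takes 1/10.
Uzoma is living and takes 1/10.
Jide predeceased; the 1/10 allotted to Jide's branch passes to Jide's issue by representation.
The 1/10 is divided into 3 equal shares of 1/30 among Segun, Yetunde, Chukwudi.
Segun is living and takes 1/30.
Yetunde is living and takes 1/30.
Chukwudi is living and takes 1/30.
Adaeze predeceased; the 1/10 allotted to Adaeze's branch passes to Adaeze's issue by representation.
The 1/10 is divided into 2 equal shares of 1/20 among Ronke, Bankole.
Ronke is living and takes 1/20.
Bankole is living and takes 1/20.

Bankole 1/20; Chukwudi 1/30; Ifeoma 1/10; Kehinde 3/5; Ronke 1/20; Segun 1/30; Uzoma 1/10; Yetunde 1/30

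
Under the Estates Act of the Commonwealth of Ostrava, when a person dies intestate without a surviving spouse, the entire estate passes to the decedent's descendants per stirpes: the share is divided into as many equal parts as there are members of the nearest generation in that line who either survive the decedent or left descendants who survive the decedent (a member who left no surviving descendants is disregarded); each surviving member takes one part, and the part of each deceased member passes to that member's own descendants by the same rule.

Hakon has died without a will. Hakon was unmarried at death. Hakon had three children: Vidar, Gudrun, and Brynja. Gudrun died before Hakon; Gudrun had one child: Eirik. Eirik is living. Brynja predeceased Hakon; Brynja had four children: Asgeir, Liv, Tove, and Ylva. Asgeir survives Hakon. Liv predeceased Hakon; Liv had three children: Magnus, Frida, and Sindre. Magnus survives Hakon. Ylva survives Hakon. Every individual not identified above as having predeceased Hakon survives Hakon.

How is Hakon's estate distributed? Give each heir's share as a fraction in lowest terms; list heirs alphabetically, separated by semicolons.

There is no surviving spouse, so the entire estate passes to Hakon's descendants per stirpes.
The estate is divided into 3 equal shares of 1/3 among Vidar, Gudrun, Brynja.
Vidar is living and takes 1/3.
Gudrun predeceased; the 1/3 allotted to Gudrun's branch passes to Gudrun's issue by representation.
Eirik is the sole taker at this level and receives the full 1/3.
Brynja predeceased; the 1/3 allotted to Brynja's branch passes to Brynja's issue by representation.
The 1/3 is divided into 4 equal shares of 1/12 among Asgeir, Liv, Tove, Ylva.
Asgeir is living and takes 1/12.
Liv predeceased; the 1/12 allotted to Liv's branch passes to Liv's issue by representation.
The 1/12 is divided into 3 equal shares of 1/36 among Magnus, Frida, Sindre.
Magnus is living and takes 1/36.
Frida is living and takes 1/36.
Sindre is living and takes 1/36.
Tove is living and takes 1/12.
Ylva is living and takes 1/12.

Asgeir 1/12; Eirik 1/3; Frida 1/36; Magnus 1/36; Sindre 1/36; Tove 1/12; Vidar 1/3; Ylva 1/12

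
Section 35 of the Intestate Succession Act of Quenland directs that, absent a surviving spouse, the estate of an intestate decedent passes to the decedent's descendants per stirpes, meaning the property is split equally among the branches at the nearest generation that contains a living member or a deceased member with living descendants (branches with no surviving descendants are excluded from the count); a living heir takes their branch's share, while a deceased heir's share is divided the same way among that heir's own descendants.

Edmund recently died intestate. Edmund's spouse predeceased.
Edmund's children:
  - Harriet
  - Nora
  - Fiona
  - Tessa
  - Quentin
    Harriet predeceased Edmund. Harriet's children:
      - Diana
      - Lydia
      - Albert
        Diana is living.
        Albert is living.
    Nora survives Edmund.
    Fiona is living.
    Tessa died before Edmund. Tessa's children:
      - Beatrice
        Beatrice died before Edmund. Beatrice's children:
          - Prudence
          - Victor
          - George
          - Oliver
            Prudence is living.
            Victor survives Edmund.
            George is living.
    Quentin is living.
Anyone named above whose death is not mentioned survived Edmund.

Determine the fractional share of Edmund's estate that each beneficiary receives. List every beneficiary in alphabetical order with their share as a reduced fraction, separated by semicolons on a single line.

There is no surviving spouse, so the entire estate passes to Edmund's descendants per stirpes.
The estate is divided into 5 equal shares of 1/5 among Harriet, Nora, Fiona, Tessa, Quentin.
Harriet predeceased; the 1/5 allotted to Harriet's branch passes to Harriet's issue by representation.
The 1/5 is divided into 3 equal shares of 1/15 among Diana, Lydia, Albert.
Diana is living and takes 1/15.
Lydia is living and takes 1/15.
Albert is living and takes 1/15.
Nora is living and takes 1/5.
Fiona is living and takes 1/5.
Tessa predeceased; the 1/5 allotted to Tessa's branch passes to Tessa's issue by representation.
Beatrice's line is the sole branch at this level, so the full 1/5 passes to Beatrice's issue by representation.
The 1/5 is divided into 4 equal shares of 1/20 among Prudence, Victor, George, Oliver.
Prudence is living and takes 1/20.
Victor is living and takes 1/20.
George is living and takes 1/20.
Oliver is living and takes 1/20.
Quentin is living and takes 1/5.

Albert 1/15; Diana 1/15; Fiona 1/5; George 1/20; Lydia 1/15; Nora 1/5; Oliver 1/20; Prudence 1/20; Quentin 1/5; Victor 1/20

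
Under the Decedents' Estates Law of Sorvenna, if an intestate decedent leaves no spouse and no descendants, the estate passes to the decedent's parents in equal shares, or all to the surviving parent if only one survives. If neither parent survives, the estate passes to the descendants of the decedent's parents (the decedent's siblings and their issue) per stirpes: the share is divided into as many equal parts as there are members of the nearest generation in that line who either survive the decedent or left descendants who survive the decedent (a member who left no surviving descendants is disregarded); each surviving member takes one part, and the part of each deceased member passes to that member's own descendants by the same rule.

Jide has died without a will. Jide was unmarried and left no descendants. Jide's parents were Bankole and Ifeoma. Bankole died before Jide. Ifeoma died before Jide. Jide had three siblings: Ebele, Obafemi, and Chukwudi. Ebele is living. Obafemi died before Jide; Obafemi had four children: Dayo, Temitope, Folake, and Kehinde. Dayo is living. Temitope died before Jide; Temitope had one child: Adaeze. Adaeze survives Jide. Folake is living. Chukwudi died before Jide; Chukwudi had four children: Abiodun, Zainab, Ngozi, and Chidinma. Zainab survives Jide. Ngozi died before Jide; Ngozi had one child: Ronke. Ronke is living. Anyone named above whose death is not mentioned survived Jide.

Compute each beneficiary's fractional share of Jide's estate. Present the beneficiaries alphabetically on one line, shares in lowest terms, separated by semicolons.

Neither parent survives and there are no descendants, so the estate passes to Jide's siblings and their issue per stirpes.
The estate is divided into 3 equal shares of 1/3 among Ebele, Obafemi, Chukwudi.
Ebele is living and takes 1/3.
Obafemi predeceased; the 1/3 allotted to Obafemi's branch passes to Obafemi's issue by representation.
The 1/3 is divided into 4 equal shares of 1/12 among Dayo, Temitope, Folake, Kehinde.
Dayo is living and takes 1/12.
Temitope predeceased; the 1/12 allotted to Temitope's branch passes to Temitope's issue by representation.
Adaeze is the sole taker at this level and receives the full 1/12.
Folake is living and takes 1/12.
Kehinde is living and takes 1/12.
Chukwudi predeceased; the 1/3 allotted to Chukwudi's branch passes to Chukwudi's issue by representation.
The 1/3 is divided into 4 equal shares of 1/12 among Abiodun, Zainab, Ngozi, Chidinma.
Abiodun is living and takes 1/12.
Zainab is living and takes 1/12.
Ngozi predeceased; the 1/12 allotted to Ngozi's branch passes to Ngozi's issue by representation.
Ronke is the sole taker at this level and receives the full 1/12.
Chidinma is living and takes 1/12.

Abiodun 1/12; Adaeze 1/12; Chidinma 1/12; Dayo 1/12; Ebele 1/3; Folake 1/12; Kehinde 1/12; Ronke 1/12; Zainab 1/12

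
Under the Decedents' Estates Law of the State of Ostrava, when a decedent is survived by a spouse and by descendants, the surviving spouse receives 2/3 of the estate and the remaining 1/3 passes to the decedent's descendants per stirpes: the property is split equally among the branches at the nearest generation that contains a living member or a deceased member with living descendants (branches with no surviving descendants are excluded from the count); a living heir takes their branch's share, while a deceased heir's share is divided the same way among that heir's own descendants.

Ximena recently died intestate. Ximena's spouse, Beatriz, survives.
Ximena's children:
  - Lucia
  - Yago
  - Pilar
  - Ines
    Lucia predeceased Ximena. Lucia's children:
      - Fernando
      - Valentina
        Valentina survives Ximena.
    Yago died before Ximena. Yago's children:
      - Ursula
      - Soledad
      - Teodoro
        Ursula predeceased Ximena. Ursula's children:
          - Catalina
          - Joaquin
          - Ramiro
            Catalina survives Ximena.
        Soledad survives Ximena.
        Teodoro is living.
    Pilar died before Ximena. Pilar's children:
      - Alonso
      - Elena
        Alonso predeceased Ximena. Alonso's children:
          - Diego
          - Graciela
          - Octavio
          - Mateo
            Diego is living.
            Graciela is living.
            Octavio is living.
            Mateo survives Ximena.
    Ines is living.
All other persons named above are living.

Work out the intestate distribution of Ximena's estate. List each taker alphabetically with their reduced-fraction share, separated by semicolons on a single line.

Beatriz, as surviving spouse, takes 2/3.
The remaining 1/3 passes to Ximena's descendants per stirpes.
The 1/3 is divided into 4 equal shares of 1/12 among Lucia, Yago, Pilar, Ines.
Lucia predeceased; the 1/12 allotted to Lucia's branch passes to Lucia's issue by representation.
The 1/12 is divided into 2 equal shares of 1/24 among Fernando, Valentina.
Fernando is living and takes 1/24.
Valentina is living and takes 1/24.
Yago predeceased; the 1/12 allotted to Yago's branch passes to Yago's issue by representation.
The 1/12 is divided into 3 equal shares of 1/36 among Ursula, Soledad, Teodoro.
Ursula predeceased; the 1/36 allotted to Ursula's branch passes to Ursula's issue by representation.
The 1/36 is divided into 3 equal shares of 1/108 among Catalina, Joaquin, Ramiro.
Catalina is living and takes 1/108.
Joaquin is living and takes 1/108.
Ramiro is living and takes 1/108.
Soledad is living and takes 1/36.
Teodoro is living and takes 1/36.
Pilar predeceased; the 1/12 allotted to Pilar's branch passes to Pilar's issue by representation.
The 1/12 is divided into 2 equal shares of 1/24 among Alonso, Elena.
Alonso predeceased; the 1/24 allotted to Alonso's branch passes to Alonso's issue by representation.
The 1/24 is divided into 4 equal shares of 1/96 among Diego, Graciela, Octavio, Mateo.
Diego is living and takes 1/96.
Graciela is living and takes 1/96.
Octavio is living and takes 1/96.
Mateo is living and takes 1/96.
Elena is living and takes 1/24.
Ines is living and takes 1/12.

Beatriz 2/3; Catalina 1/108; Diego 1/96; Elena 1/24; Fernando 1/24; Graciela 1/96; Ines 1/12; Joaquin 1/108; Mateo 1/96; Octavio 1/96; Ramiro 1/108; Soledad 1/36; Teodoro 1/36; Valentina 1/24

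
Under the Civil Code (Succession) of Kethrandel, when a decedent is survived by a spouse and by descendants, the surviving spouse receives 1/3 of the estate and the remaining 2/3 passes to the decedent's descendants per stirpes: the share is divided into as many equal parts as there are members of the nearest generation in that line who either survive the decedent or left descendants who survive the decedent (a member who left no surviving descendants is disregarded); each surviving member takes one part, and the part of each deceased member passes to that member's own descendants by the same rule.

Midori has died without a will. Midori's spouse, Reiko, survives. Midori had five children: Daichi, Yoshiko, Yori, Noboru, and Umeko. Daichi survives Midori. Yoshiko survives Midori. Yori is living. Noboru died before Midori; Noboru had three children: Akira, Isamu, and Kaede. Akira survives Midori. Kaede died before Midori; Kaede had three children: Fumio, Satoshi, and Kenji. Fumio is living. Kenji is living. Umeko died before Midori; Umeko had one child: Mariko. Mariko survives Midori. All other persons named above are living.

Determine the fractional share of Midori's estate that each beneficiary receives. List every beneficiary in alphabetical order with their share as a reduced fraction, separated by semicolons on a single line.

Akira 2/45; Daichi 2/15; Fumio 2/135; Isamu 2/45; Kenji 2/135; Mariko 2/15; Reiko 1/3; Satoshi 2/135; Yori 2/15; Yoshiko 2/15

Reiko, as surviving spouse, takes 1/3.
The remaining 2/3 passes to Midori's descendants per stirpes.
The 2/3 is divided into 5 equal shares of 2/15 among Daichi, Yoshiko, Yori, Noboru, Umeko.
Daichi is living and takes 2/15.
Yoshiko is living and takes 2/15.
Yori is living and takes 2/15.
Noboru predeceased; the 2/15 allotted to Noboru's branch passes to Noboru's issue by representation.
The 2/15 is divided into 3 equal shares of 2/45 among Akira, Isamu, Kaede.
Akira is living and takes 2/45.
Isamu is living and takes 2/45.
Kaede predeceased; the 2/45 allotted to Kaede's branch passes to Kaede's issue by representation.
The 2/45 is divided into 3 equal shares of 2/135 among Fumio, Satoshi, Kenji.
Fumio is living and takes 2/135.
Satoshi is living and takes 2/135.
Kenji is living and takes 2/135.
Umeko predeceased; the 2/15 allotted to Umeko's branch passes to Umeko's issue by representation.
Mariko is the sole taker at this level and receives the full 2/15.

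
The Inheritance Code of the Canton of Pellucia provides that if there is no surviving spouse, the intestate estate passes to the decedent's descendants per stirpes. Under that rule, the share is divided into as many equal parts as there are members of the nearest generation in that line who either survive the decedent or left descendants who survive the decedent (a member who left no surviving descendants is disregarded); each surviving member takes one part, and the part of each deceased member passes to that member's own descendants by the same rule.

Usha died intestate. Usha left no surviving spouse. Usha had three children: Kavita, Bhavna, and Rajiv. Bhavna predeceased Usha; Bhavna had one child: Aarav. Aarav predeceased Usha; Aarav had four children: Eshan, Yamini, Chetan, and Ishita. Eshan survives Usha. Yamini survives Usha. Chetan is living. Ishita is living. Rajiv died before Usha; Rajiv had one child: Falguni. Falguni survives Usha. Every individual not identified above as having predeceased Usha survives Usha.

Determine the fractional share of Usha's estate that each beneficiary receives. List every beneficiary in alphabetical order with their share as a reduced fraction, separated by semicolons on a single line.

Chetan 1/12; Eshan 1/12; Falguni 1/3; Ishita 1/12; Kavita 1/3; Yamini 1/12

There is no surviving spouse, so the entire estate passes to Usha's descendants per stirpes.
The estate is divided into 3 equal shares of 1/3 among Kavita, Bhavna, Rajiv.
Kavita is living and takes 1/3.
Bhavna predeceased; the 1/3 allotted to Bhavna's branch passes to Bhavna's issue by representation.
Aarav's line is the sole branch at this level, so the full 1/3 passes to Aarav's issue by representation.
The 1/3 is divided into 4 equal shares of 1/12 among Eshan, Yamini, Chetan, Ishita.
Eshan is living and takes 1/12.
Yamini is living and takes 1/12.
Chetan is living and takes 1/12.
Ishita is living and takes 1/12.
Rajiv predeceased; the 1/3 allotted to Rajiv's branch passes to Rajiv's issue by representation.
Falguni is the sole taker at this level and receives the full 1/3.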